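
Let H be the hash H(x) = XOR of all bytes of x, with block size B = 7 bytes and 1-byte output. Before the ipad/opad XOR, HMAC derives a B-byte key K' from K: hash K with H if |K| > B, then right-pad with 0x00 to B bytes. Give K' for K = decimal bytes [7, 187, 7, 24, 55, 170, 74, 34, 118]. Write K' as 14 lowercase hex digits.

|K| = 9 > B = 7, so first hash the key.
H(K): XOR 07⊕bb⊕07⊕18⊕37⊕aa⊕4a⊕22⊕76 = 20.
Zero-pad H(K) = 20 to 7 bytes: K' = 20 00 00 00 00 00 00.

20000000000000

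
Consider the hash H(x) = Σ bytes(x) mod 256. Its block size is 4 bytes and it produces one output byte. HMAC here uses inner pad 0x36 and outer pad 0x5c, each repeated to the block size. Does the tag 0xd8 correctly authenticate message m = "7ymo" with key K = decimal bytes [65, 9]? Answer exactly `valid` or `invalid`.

Key decimal bytes [65, 9] = 41 09 is 2 bytes ≤ B = 4; zero-pad to 4 bytes: K' = 41 09 00 00.
K' ⊕ ipad = 77 3f 36 36; K' ⊕ opad = 1d 55 5c 5c.
Inner hash: sum = 119+63+54+54+55+121+109+111 = 686; mod 256 = 174 → ae.
Outer hash (recomputed tag): sum = 29+85+92+92+174 = 472; mod 256 = 216 → d8.
Recomputed tag = d8; claimed = d8 → match.

valid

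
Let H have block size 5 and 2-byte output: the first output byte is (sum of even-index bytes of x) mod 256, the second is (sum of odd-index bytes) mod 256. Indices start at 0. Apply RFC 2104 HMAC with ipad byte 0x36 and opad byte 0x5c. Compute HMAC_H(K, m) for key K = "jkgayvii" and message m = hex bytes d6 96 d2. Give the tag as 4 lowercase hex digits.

Key "jkgayvii" = 6a 6b 67 61 79 76 69 69 is 8 bytes > B = 5, so hash it first: H(key) = b3 ab, then zero-pad to 5 bytes: K' = b3 ab 00 00 00.
K' ⊕ ipad = 85 9d 36 36 36.  K' ⊕ opad = ef f7 5c 5c 5c.
Inner input = (K'⊕ipad) ∥ m = 85 9d 36 36 36 ∥ d6 96 d2.
Inner hash: even-index sum = 391 mod 256 = 135; odd-index sum = 635 mod 256 = 123 → 87 7b.
Outer input = (K'⊕opad) ∥ inner = ef f7 5c 5c 5c ∥ 87 7b.
Outer hash (tag): even-index sum = 546 mod 256 = 34; odd-index sum = 474 mod 256 = 218 → 22 da.

22da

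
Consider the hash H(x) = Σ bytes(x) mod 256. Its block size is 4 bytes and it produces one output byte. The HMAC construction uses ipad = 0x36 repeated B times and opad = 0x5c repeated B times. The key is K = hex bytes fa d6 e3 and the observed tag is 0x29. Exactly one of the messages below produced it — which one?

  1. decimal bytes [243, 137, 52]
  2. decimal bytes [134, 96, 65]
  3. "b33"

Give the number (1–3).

2

Key hex bytes fa d6 e3 is 3 bytes ≤ B = 4; zero-pad to 4 bytes: K' = fa d6 e3 00.
K' ⊕ ipad = cc e0 d5 36; K' ⊕ opad = a6 8a bf 5c.
m1: inner = H(cc e0 d5 36 f3 89 34) = 67; tag = H(a6 8a bf 5c 67) = b2
m2: inner = H(cc e0 d5 36 86 60 41) = de; tag = H(a6 8a bf 5c de) = 29 ← matches
m3: inner = H(cc e0 d5 36 62 33 33) = 7f; tag = H(a6 8a bf 5c 7f) = ca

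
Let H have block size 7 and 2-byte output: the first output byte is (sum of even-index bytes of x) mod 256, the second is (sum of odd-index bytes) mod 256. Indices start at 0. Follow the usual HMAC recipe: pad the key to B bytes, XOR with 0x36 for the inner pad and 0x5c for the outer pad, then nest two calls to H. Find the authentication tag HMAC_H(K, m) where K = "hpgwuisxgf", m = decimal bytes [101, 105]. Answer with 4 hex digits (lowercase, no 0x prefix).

3f5d

Key "hpgwuisxgf" = 68 70 67 77 75 69 73 78 67 66 is 10 bytes > B = 7, so hash it first: H(key) = 1e 2e, then zero-pad to 7 bytes: K' = 1e 2e 00 00 00 00 00.
K' ⊕ ipad = 28 18 36 36 36 36 36.  K' ⊕ opad = 42 72 5c 5c 5c 5c 5c.
Inner input = (K'⊕ipad) ∥ m = 28 18 36 36 36 36 36 ∥ 65 69.
Inner hash: even-index sum = 307 mod 256 = 51; odd-index sum = 233 mod 256 = 233 → 33 e9.
Outer input = (K'⊕opad) ∥ inner = 42 72 5c 5c 5c 5c 5c ∥ 33 e9.
Outer hash (tag): even-index sum = 575 mod 256 = 63; odd-index sum = 349 mod 256 = 93 → 3f 5d.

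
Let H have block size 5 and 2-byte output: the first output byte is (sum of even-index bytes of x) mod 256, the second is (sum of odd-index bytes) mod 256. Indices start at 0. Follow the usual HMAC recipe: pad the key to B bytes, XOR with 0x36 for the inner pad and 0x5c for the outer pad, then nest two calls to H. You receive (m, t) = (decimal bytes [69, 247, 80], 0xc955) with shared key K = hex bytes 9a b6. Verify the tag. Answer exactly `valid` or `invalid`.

Key hex bytes 9a b6 is 2 bytes ≤ B = 5; zero-pad to 5 bytes: K' = 9a b6 00 00 00.
K' ⊕ ipad = ac 80 36 36 36; K' ⊕ opad = c6 ea 5c 5c 5c.
Inner hash: even-index sum = 527 mod 256 = 15; odd-index sum = 331 mod 256 = 75 → 0f 4b.
Outer hash (recomputed tag): even-index sum = 457 mod 256 = 201; odd-index sum = 341 mod 256 = 85 → c9 55.
Recomputed tag = c955; claimed = c955 → match.

valid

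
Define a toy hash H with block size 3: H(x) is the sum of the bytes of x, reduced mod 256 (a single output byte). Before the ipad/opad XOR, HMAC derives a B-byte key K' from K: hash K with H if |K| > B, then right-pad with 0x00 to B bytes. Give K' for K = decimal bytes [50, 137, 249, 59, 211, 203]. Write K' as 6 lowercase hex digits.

8d0000

|K| = 6 > B = 3, so first hash the key.
H(K): sum = 50+137+249+59+211+203 = 909; mod 256 = 141 → 8d.
Zero-pad H(K) = 8d to 3 bytes: K' = 8d 00 00.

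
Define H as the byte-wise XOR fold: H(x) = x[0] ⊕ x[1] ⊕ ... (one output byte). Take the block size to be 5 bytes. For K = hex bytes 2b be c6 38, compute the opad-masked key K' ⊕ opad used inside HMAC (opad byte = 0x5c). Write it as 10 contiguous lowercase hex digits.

Key hex bytes 2b be c6 38 is 4 bytes ≤ B = 5; zero-pad to 5 bytes: K' = 2b be c6 38 00.
XOR each byte with 0x5c: 2b⊕5c=77, be⊕5c=e2, c6⊕5c=9a, 38⊕5c=64, 00⊕5c=5c.

77e29a645c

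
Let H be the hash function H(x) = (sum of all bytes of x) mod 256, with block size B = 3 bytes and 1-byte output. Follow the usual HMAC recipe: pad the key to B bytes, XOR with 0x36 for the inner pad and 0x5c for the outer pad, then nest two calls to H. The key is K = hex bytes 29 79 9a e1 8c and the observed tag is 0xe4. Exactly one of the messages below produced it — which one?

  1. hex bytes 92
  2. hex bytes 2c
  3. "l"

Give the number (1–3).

Key hex bytes 29 79 9a e1 8c is 5 bytes > B = 3, so hash it first: H(key) = a9, then zero-pad to 3 bytes: K' = a9 00 00.
K' ⊕ ipad = 9f 36 36; K' ⊕ opad = f5 5c 5c.
m1: inner = H(9f 36 36 92) = 9d; tag = H(f5 5c 5c 9d) = 4a
m2: inner = H(9f 36 36 2c) = 37; tag = H(f5 5c 5c 37) = e4 ← matches
m3: inner = H(9f 36 36 6c) = 77; tag = H(f5 5c 5c 77) = 24

2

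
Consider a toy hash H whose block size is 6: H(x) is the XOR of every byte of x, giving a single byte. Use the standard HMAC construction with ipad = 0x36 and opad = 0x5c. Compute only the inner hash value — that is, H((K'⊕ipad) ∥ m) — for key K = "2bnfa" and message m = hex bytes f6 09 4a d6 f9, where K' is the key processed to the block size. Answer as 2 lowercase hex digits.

Key "2bnfa" = 32 62 6e 66 61 is 5 bytes ≤ B = 6; zero-pad to 6 bytes: K' = 32 62 6e 66 61 00.
K' ⊕ ipad = 04 54 58 50 57 36.
Inner input = 04 54 58 50 57 36 ∥ f6 09 4a d6 f9.
Inner hash: XOR 04⊕54⊕58⊕50⊕57⊕36⊕f6⊕09⊕4a⊕d6⊕f9 = a3.

a3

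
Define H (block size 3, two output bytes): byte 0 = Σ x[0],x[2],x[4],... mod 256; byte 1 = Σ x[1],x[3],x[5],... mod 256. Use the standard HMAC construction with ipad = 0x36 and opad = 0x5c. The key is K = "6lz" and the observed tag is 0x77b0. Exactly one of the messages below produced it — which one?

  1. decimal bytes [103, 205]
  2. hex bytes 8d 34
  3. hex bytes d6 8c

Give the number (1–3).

Key "6lz" = 36 6c 7a is exactly B = 3 bytes: K' = 36 6c 7a.
K' ⊕ ipad = 00 5a 4c; K' ⊕ opad = 6a 30 26.
m1: inner = H(00 5a 4c 67 cd) = 19 c1; tag = H(6a 30 26 19 c1) = 5149
m2: inner = H(00 5a 4c 8d 34) = 80 e7; tag = H(6a 30 26 80 e7) = 77b0 ← matches
m3: inner = H(00 5a 4c d6 8c) = d8 30; tag = H(6a 30 26 d8 30) = c008

2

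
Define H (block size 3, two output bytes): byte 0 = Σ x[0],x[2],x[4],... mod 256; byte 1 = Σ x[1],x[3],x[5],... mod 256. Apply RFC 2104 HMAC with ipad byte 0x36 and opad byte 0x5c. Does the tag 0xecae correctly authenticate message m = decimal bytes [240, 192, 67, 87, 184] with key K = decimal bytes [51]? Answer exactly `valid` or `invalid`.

Key decimal bytes [51] = 33 is 1 byte ≤ B = 3; zero-pad to 3 bytes: K' = 33 00 00.
K' ⊕ ipad = 05 36 36; K' ⊕ opad = 6f 5c 5c.
Inner hash: even-index sum = 338 mod 256 = 82; odd-index sum = 545 mod 256 = 33 → 52 21.
Outer hash (recomputed tag): even-index sum = 236 mod 256 = 236; odd-index sum = 174 mod 256 = 174 → ec ae.
Recomputed tag = ecae; claimed = ecae → match.

valid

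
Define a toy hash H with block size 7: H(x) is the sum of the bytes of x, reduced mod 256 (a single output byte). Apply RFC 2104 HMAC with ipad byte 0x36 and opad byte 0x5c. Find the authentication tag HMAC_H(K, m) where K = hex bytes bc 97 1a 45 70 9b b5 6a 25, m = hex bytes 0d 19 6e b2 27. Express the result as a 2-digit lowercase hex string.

6d

Key hex bytes bc 97 1a 45 70 9b b5 6a 25 is 9 bytes > B = 7, so hash it first: H(key) = 01, then zero-pad to 7 bytes: K' = 01 00 00 00 00 00 00.
K' ⊕ ipad = 37 36 36 36 36 36 36.  K' ⊕ opad = 5d 5c 5c 5c 5c 5c 5c.
Inner input = (K'⊕ipad) ∥ m = 37 36 36 36 36 36 36 ∥ 0d 19 6e b2 27.
Inner hash: sum = 55+54+54+54+54+54+54+13+25+110+178+39 = 744; mod 256 = 232 → e8.
Outer input = (K'⊕opad) ∥ inner = 5d 5c 5c 5c 5c 5c 5c ∥ e8.
Outer hash (tag): sum = 93+92+92+92+92+92+92+232 = 877; mod 256 = 109 → 6d.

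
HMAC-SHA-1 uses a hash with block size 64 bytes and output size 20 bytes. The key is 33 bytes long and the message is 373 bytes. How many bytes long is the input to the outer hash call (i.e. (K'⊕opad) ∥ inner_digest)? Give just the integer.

84

Key is 33 ≤ 64 bytes, zero-padded: |K'| = 64.
Outer input = (K'⊕opad) ∥ H(inner) → 64 + 20 = 84 bytes.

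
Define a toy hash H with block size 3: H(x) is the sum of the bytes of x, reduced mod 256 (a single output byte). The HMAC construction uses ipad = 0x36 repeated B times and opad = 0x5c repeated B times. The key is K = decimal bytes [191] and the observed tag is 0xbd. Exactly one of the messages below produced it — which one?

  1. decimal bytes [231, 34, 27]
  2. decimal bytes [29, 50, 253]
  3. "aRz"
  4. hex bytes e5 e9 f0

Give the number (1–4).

3

Key decimal bytes [191] = bf is 1 byte ≤ B = 3; zero-pad to 3 bytes: K' = bf 00 00.
K' ⊕ ipad = 89 36 36; K' ⊕ opad = e3 5c 5c.
m1: inner = H(89 36 36 e7 22 1b) = 19; tag = H(e3 5c 5c 19) = b4
m2: inner = H(89 36 36 1d 32 fd) = 41; tag = H(e3 5c 5c 41) = dc
m3: inner = H(89 36 36 61 52 7a) = 22; tag = H(e3 5c 5c 22) = bd ← matches
m4: inner = H(89 36 36 e5 e9 f0) = b3; tag = H(e3 5c 5c b3) = 4e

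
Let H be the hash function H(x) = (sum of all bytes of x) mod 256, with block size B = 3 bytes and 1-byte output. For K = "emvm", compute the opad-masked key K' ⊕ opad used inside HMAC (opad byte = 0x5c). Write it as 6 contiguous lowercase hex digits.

Key "emvm" = 65 6d 76 6d is 4 bytes > B = 3, so hash it first: H(key) = b5, then zero-pad to 3 bytes: K' = b5 00 00.
XOR each byte with 0x5c: b5⊕5c=e9, 00⊕5c=5c, 00⊕5c=5c.

e95c5c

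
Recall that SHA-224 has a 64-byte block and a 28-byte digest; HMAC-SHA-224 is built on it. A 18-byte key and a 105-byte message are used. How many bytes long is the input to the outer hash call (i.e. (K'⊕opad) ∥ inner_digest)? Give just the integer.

Key is 18 ≤ 64 bytes, zero-padded: |K'| = 64.
Outer input = (K'⊕opad) ∥ H(inner) → 64 + 28 = 92 bytes.

92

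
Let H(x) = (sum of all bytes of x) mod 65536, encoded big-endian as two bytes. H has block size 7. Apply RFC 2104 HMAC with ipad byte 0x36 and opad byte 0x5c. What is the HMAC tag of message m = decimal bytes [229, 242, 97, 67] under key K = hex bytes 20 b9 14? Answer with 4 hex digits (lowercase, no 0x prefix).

0337

Key hex bytes 20 b9 14 is 3 bytes ≤ B = 7; zero-pad to 7 bytes: K' = 20 b9 14 00 00 00 00.
K' ⊕ ipad = 16 8f 22 36 36 36 36.  K' ⊕ opad = 7c e5 48 5c 5c 5c 5c.
Inner input = (K'⊕ipad) ∥ m = 16 8f 22 36 36 36 36 ∥ e5 f2 61 43.
Inner hash: sum = 22+143+34+54+54+54+54+229+242+97+67 = 1050 → 04 1a.
Outer input = (K'⊕opad) ∥ inner = 7c e5 48 5c 5c 5c 5c ∥ 04 1a.
Outer hash (tag): sum = 124+229+72+92+92+92+92+4+26 = 823 → 03 37.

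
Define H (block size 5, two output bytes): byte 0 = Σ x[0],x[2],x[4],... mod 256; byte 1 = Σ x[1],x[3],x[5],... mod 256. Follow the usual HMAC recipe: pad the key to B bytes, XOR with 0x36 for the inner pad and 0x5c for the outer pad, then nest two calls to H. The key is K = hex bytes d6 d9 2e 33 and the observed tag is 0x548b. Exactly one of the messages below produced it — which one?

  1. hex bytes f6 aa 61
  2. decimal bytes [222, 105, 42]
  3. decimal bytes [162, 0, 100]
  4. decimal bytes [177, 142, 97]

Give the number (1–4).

Key hex bytes d6 d9 2e 33 is 4 bytes ≤ B = 5; zero-pad to 5 bytes: K' = d6 d9 2e 33 00.
K' ⊕ ipad = e0 ef 18 05 36; K' ⊕ opad = 8a 85 72 6f 5c.
m1: inner = H(e0 ef 18 05 36 f6 aa 61) = d8 4b; tag = H(8a 85 72 6f 5c d8 4b) = a3cc
m2: inner = H(e0 ef 18 05 36 de 69 2a) = 97 fc; tag = H(8a 85 72 6f 5c 97 fc) = 548b ← matches
m3: inner = H(e0 ef 18 05 36 a2 00 64) = 2e fa; tag = H(8a 85 72 6f 5c 2e fa) = 5222
m4: inner = H(e0 ef 18 05 36 b1 8e 61) = bc 06; tag = H(8a 85 72 6f 5c bc 06) = 5eb0

2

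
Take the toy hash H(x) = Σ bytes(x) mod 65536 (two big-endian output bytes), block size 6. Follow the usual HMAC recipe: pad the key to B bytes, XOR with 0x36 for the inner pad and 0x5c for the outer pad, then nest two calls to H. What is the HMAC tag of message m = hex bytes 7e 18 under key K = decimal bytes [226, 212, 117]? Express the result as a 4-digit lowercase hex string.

02b7

Key decimal bytes [226, 212, 117] = e2 d4 75 is 3 bytes ≤ B = 6; zero-pad to 6 bytes: K' = e2 d4 75 00 00 00.
K' ⊕ ipad = d4 e2 43 36 36 36.  K' ⊕ opad = be 88 29 5c 5c 5c.
Inner input = (K'⊕ipad) ∥ m = d4 e2 43 36 36 36 ∥ 7e 18.
Inner hash: sum = 212+226+67+54+54+54+126+24 = 817 → 03 31.
Outer input = (K'⊕opad) ∥ inner = be 88 29 5c 5c 5c ∥ 03 31.
Outer hash (tag): sum = 190+136+41+92+92+92+3+49 = 695 → 02 b7.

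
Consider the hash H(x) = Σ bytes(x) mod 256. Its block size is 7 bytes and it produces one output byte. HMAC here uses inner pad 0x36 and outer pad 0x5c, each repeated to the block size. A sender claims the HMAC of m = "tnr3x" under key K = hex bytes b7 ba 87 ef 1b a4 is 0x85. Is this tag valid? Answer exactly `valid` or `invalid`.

valid

Key hex bytes b7 ba 87 ef 1b a4 is 6 bytes ≤ B = 7; zero-pad to 7 bytes: K' = b7 ba 87 ef 1b a4 00.
K' ⊕ ipad = 81 8c b1 d9 2d 92 36; K' ⊕ opad = eb e6 db b3 47 f8 5c.
Inner hash: sum = 129+140+177+217+45+146+54+116+110+114+51+120 = 1419; mod 256 = 139 → 8b.
Outer hash (recomputed tag): sum = 235+230+219+179+71+248+92+139 = 1413; mod 256 = 133 → 85.
Recomputed tag = 85; claimed = 85 → match.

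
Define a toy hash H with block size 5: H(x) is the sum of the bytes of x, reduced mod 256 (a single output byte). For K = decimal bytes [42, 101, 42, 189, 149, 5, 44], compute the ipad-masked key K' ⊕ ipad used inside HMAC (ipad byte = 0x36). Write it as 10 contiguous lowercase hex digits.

0a36363636

Key decimal bytes [42, 101, 42, 189, 149, 5, 44] = 2a 65 2a bd 95 05 2c is 7 bytes > B = 5, so hash it first: H(key) = 3c, then zero-pad to 5 bytes: K' = 3c 00 00 00 00.
XOR each byte with 0x36: 3c⊕36=0a, 00⊕36=36, 00⊕36=36, 00⊕36=36, 00⊕36=36.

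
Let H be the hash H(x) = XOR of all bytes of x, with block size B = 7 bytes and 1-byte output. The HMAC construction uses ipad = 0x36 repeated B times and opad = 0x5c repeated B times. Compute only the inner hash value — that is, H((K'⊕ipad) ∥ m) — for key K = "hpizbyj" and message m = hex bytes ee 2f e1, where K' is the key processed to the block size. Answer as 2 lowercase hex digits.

Key "hpizbyj" = 68 70 69 7a 62 79 6a is exactly B = 7 bytes: K' = 68 70 69 7a 62 79 6a.
K' ⊕ ipad = 5e 46 5f 4c 54 4f 5c.
Inner input = 5e 46 5f 4c 54 4f 5c ∥ ee 2f e1.
Inner hash: XOR 5e⊕46⊕5f⊕4c⊕54⊕4f⊕5c⊕ee⊕2f⊕e1 = 6c.

6c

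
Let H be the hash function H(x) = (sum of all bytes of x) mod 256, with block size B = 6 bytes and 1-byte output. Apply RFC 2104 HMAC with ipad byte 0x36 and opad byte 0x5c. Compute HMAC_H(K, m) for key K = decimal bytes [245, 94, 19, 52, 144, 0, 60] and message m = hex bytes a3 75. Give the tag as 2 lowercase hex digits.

7c

Key decimal bytes [245, 94, 19, 52, 144, 0, 60] = f5 5e 13 34 90 00 3c is 7 bytes > B = 6, so hash it first: H(key) = 66, then zero-pad to 6 bytes: K' = 66 00 00 00 00 00.
K' ⊕ ipad = 50 36 36 36 36 36.  K' ⊕ opad = 3a 5c 5c 5c 5c 5c.
Inner input = (K'⊕ipad) ∥ m = 50 36 36 36 36 36 ∥ a3 75.
Inner hash: sum = 80+54+54+54+54+54+163+117 = 630; mod 256 = 118 → 76.
Outer input = (K'⊕opad) ∥ inner = 3a 5c 5c 5c 5c 5c ∥ 76.
Outer hash (tag): sum = 58+92+92+92+92+92+118 = 636; mod 256 = 124 → 7c.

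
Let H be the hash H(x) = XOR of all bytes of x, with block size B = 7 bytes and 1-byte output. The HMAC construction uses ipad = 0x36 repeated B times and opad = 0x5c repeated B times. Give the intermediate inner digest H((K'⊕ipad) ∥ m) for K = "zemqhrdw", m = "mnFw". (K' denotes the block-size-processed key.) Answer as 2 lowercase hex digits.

Key "zemqhrdw" = 7a 65 6d 71 68 72 64 77 is 8 bytes > B = 7, so hash it first: H(key) = 0a, then zero-pad to 7 bytes: K' = 0a 00 00 00 00 00 00.
K' ⊕ ipad = 3c 36 36 36 36 36 36.
Inner input = 3c 36 36 36 36 36 36 ∥ 6d 6e 46 77.
Inner hash: XOR 3c⊕36⊕36⊕36⊕36⊕36⊕36⊕6d⊕6e⊕46⊕77 = 0e.

0e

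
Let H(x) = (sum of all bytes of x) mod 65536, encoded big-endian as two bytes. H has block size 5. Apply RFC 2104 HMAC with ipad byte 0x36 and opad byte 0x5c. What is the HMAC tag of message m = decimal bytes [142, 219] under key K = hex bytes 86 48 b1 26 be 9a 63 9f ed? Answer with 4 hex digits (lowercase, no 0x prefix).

Key hex bytes 86 48 b1 26 be 9a 63 9f ed is 9 bytes > B = 5, so hash it first: H(key) = 04 ec, then zero-pad to 5 bytes: K' = 04 ec 00 00 00.
K' ⊕ ipad = 32 da 36 36 36.  K' ⊕ opad = 58 b0 5c 5c 5c.
Inner input = (K'⊕ipad) ∥ m = 32 da 36 36 36 ∥ 8e db.
Inner hash: sum = 50+218+54+54+54+142+219 = 791 → 03 17.
Outer input = (K'⊕opad) ∥ inner = 58 b0 5c 5c 5c ∥ 03 17.
Outer hash (tag): sum = 88+176+92+92+92+3+23 = 566 → 02 36.

0236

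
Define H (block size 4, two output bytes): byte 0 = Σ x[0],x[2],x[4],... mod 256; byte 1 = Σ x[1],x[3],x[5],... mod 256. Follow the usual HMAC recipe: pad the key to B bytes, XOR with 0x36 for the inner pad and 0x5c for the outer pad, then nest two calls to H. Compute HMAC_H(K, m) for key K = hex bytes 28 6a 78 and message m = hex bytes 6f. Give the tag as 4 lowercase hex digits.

Key hex bytes 28 6a 78 is 3 bytes ≤ B = 4; zero-pad to 4 bytes: K' = 28 6a 78 00.
K' ⊕ ipad = 1e 5c 4e 36.  K' ⊕ opad = 74 36 24 5c.
Inner input = (K'⊕ipad) ∥ m = 1e 5c 4e 36 ∥ 6f.
Inner hash: even-index sum = 219 mod 256 = 219; odd-index sum = 146 mod 256 = 146 → db 92.
Outer input = (K'⊕opad) ∥ inner = 74 36 24 5c ∥ db 92.
Outer hash (tag): even-index sum = 371 mod 256 = 115; odd-index sum = 292 mod 256 = 36 → 73 24.

7324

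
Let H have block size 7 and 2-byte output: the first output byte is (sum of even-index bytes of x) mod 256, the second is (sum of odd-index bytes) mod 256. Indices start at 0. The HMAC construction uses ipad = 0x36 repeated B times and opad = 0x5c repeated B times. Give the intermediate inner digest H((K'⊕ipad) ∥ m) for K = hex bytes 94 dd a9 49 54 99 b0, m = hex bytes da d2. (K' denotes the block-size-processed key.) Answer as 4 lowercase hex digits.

Key hex bytes 94 dd a9 49 54 99 b0 is exactly B = 7 bytes: K' = 94 dd a9 49 54 99 b0.
K' ⊕ ipad = a2 eb 9f 7f 62 af 86.
Inner input = a2 eb 9f 7f 62 af 86 ∥ da d2.
Inner hash: even-index sum = 763 mod 256 = 251; odd-index sum = 755 mod 256 = 243 → fb f3.

fbf3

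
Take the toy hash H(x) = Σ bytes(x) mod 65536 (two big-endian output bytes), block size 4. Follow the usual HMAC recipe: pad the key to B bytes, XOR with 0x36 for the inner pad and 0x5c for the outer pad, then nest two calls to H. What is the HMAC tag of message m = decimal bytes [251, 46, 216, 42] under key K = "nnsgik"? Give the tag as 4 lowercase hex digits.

0276

Key "nnsgik" = 6e 6e 73 67 69 6b is 6 bytes > B = 4, so hash it first: H(key) = 02 8a, then zero-pad to 4 bytes: K' = 02 8a 00 00.
K' ⊕ ipad = 34 bc 36 36.  K' ⊕ opad = 5e d6 5c 5c.
Inner input = (K'⊕ipad) ∥ m = 34 bc 36 36 ∥ fb 2e d8 2a.
Inner hash: sum = 52+188+54+54+251+46+216+42 = 903 → 03 87.
Outer input = (K'⊕opad) ∥ inner = 5e d6 5c 5c ∥ 03 87.
Outer hash (tag): sum = 94+214+92+92+3+135 = 630 → 02 76.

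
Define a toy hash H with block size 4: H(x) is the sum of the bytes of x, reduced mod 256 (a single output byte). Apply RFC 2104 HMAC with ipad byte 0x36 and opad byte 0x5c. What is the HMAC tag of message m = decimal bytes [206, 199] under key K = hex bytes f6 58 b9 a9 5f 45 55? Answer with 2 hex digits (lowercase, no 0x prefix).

Key hex bytes f6 58 b9 a9 5f 45 55 is 7 bytes > B = 4, so hash it first: H(key) = a9, then zero-pad to 4 bytes: K' = a9 00 00 00.
K' ⊕ ipad = 9f 36 36 36.  K' ⊕ opad = f5 5c 5c 5c.
Inner input = (K'⊕ipad) ∥ m = 9f 36 36 36 ∥ ce c7.
Inner hash: sum = 159+54+54+54+206+199 = 726; mod 256 = 214 → d6.
Outer input = (K'⊕opad) ∥ inner = f5 5c 5c 5c ∥ d6.
Outer hash (tag): sum = 245+92+92+92+214 = 735; mod 256 = 223 → df.

df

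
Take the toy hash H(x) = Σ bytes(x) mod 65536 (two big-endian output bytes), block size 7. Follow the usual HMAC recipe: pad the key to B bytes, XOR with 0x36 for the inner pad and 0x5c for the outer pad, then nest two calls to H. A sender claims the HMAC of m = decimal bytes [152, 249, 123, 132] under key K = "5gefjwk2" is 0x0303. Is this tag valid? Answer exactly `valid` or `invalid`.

invalid

Key "5gefjwk2" = 35 67 65 66 6a 77 6b 32 is 8 bytes > B = 7, so hash it first: H(key) = 02 e5, then zero-pad to 7 bytes: K' = 02 e5 00 00 00 00 00.
K' ⊕ ipad = 34 d3 36 36 36 36 36; K' ⊕ opad = 5e b9 5c 5c 5c 5c 5c.
Inner hash: sum = 52+211+54+54+54+54+54+152+249+123+132 = 1189 → 04 a5.
Outer hash (recomputed tag): sum = 94+185+92+92+92+92+92+4+165 = 908 → 03 8c.
Recomputed tag = 038c; claimed = 0303 → mismatch.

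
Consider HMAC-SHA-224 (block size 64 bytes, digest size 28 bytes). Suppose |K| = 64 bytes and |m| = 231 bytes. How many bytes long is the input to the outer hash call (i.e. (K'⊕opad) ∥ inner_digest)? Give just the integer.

92

Key is 64 ≤ 64 bytes, zero-padded: |K'| = 64.
Outer input = (K'⊕opad) ∥ H(inner) → 64 + 28 = 92 bytes.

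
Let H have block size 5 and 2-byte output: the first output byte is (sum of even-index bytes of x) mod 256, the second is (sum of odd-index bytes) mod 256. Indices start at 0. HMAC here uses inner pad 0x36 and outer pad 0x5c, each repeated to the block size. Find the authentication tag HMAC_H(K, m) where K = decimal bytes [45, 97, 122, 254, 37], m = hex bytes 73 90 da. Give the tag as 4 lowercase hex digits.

7ce9

Key decimal bytes [45, 97, 122, 254, 37] = 2d 61 7a fe 25 is exactly B = 5 bytes: K' = 2d 61 7a fe 25.
K' ⊕ ipad = 1b 57 4c c8 13.  K' ⊕ opad = 71 3d 26 a2 79.
Inner input = (K'⊕ipad) ∥ m = 1b 57 4c c8 13 ∥ 73 90 da.
Inner hash: even-index sum = 266 mod 256 = 10; odd-index sum = 620 mod 256 = 108 → 0a 6c.
Outer input = (K'⊕opad) ∥ inner = 71 3d 26 a2 79 ∥ 0a 6c.
Outer hash (tag): even-index sum = 380 mod 256 = 124; odd-index sum = 233 mod 256 = 233 → 7c e9.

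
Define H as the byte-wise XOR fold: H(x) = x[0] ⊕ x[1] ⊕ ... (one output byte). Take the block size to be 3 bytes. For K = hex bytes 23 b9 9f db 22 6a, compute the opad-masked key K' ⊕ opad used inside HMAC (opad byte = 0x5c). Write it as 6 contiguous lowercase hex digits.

ca5c5c

Key hex bytes 23 b9 9f db 22 6a is 6 bytes > B = 3, so hash it first: H(key) = 96, then zero-pad to 3 bytes: K' = 96 00 00.
XOR each byte with 0x5c: 96⊕5c=ca, 00⊕5c=5c, 00⊕5c=5c.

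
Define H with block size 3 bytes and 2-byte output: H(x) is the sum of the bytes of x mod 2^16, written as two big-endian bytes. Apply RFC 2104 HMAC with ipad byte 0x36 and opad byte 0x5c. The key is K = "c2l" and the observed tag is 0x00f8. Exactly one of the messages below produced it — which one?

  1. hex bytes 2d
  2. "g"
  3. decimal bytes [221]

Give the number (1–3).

2

Key "c2l" = 63 32 6c is exactly B = 3 bytes: K' = 63 32 6c.
K' ⊕ ipad = 55 04 5a; K' ⊕ opad = 3f 6e 30.
m1: inner = H(55 04 5a 2d) = 00 e0; tag = H(3f 6e 30 00 e0) = 01bd
m2: inner = H(55 04 5a 67) = 01 1a; tag = H(3f 6e 30 01 1a) = 00f8 ← matches
m3: inner = H(55 04 5a dd) = 01 90; tag = H(3f 6e 30 01 90) = 016e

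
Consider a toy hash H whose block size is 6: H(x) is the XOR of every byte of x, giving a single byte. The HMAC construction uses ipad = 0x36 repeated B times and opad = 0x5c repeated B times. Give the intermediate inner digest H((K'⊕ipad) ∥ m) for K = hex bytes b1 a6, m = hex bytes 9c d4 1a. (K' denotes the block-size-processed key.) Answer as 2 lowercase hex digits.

45

Key hex bytes b1 a6 is 2 bytes ≤ B = 6; zero-pad to 6 bytes: K' = b1 a6 00 00 00 00.
K' ⊕ ipad = 87 90 36 36 36 36.
Inner input = 87 90 36 36 36 36 ∥ 9c d4 1a.
Inner hash: XOR 87⊕90⊕36⊕36⊕36⊕36⊕9c⊕d4⊕1a = 45.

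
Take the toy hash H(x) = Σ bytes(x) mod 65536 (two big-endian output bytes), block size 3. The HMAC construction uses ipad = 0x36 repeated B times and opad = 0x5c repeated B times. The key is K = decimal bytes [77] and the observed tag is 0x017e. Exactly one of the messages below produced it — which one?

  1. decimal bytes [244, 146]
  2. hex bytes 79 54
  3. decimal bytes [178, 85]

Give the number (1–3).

2

Key decimal bytes [77] = 4d is 1 byte ≤ B = 3; zero-pad to 3 bytes: K' = 4d 00 00.
K' ⊕ ipad = 7b 36 36; K' ⊕ opad = 11 5c 5c.
m1: inner = H(7b 36 36 f4 92) = 02 6d; tag = H(11 5c 5c 02 6d) = 0138
m2: inner = H(7b 36 36 79 54) = 01 b4; tag = H(11 5c 5c 01 b4) = 017e ← matches
m3: inner = H(7b 36 36 b2 55) = 01 ee; tag = H(11 5c 5c 01 ee) = 01b8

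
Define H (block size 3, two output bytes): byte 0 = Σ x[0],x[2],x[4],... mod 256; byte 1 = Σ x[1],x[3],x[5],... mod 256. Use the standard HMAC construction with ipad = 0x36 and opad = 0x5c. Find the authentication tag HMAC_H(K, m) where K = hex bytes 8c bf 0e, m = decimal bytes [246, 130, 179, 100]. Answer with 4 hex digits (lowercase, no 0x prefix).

54bb

Key hex bytes 8c bf 0e is exactly B = 3 bytes: K' = 8c bf 0e.
K' ⊕ ipad = ba 89 38.  K' ⊕ opad = d0 e3 52.
Inner input = (K'⊕ipad) ∥ m = ba 89 38 ∥ f6 82 b3 64.
Inner hash: even-index sum = 472 mod 256 = 216; odd-index sum = 562 mod 256 = 50 → d8 32.
Outer input = (K'⊕opad) ∥ inner = d0 e3 52 ∥ d8 32.
Outer hash (tag): even-index sum = 340 mod 256 = 84; odd-index sum = 443 mod 256 = 187 → 54 bb.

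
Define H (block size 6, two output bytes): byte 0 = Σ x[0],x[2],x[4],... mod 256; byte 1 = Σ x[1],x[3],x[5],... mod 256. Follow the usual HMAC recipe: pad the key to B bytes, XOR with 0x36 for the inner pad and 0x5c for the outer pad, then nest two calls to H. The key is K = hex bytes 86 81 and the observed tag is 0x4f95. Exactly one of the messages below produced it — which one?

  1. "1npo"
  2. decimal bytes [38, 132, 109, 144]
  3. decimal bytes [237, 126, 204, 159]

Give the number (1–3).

Key hex bytes 86 81 is 2 bytes ≤ B = 6; zero-pad to 6 bytes: K' = 86 81 00 00 00 00.
K' ⊕ ipad = b0 b7 36 36 36 36; K' ⊕ opad = da dd 5c 5c 5c 5c.
m1: inner = H(b0 b7 36 36 36 36 31 6e 70 6f) = bd 00; tag = H(da dd 5c 5c 5c 5c bd 00) = 4f95 ← matches
m2: inner = H(b0 b7 36 36 36 36 26 84 6d 90) = af 37; tag = H(da dd 5c 5c 5c 5c af 37) = 41cc
m3: inner = H(b0 b7 36 36 36 36 ed 7e cc 9f) = d5 40; tag = H(da dd 5c 5c 5c 5c d5 40) = 67d5

1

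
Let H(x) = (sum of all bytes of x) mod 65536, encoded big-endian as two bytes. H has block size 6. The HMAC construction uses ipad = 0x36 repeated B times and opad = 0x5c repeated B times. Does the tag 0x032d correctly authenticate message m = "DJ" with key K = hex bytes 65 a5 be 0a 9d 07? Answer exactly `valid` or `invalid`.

Key hex bytes 65 a5 be 0a 9d 07 is exactly B = 6 bytes: K' = 65 a5 be 0a 9d 07.
K' ⊕ ipad = 53 93 88 3c ab 31; K' ⊕ opad = 39 f9 e2 56 c1 5b.
Inner hash: sum = 83+147+136+60+171+49+68+74 = 788 → 03 14.
Outer hash (recomputed tag): sum = 57+249+226+86+193+91+3+20 = 925 → 03 9d.
Recomputed tag = 039d; claimed = 032d → mismatch.

invalid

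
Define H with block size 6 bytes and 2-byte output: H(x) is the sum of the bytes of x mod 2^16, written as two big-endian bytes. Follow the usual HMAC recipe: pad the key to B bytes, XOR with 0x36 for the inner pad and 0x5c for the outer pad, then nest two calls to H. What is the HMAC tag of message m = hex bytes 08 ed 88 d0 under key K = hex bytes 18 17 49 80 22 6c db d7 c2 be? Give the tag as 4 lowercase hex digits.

Key hex bytes 18 17 49 80 22 6c db d7 c2 be is 10 bytes > B = 6, so hash it first: H(key) = 04 b8, then zero-pad to 6 bytes: K' = 04 b8 00 00 00 00.
K' ⊕ ipad = 32 8e 36 36 36 36.  K' ⊕ opad = 58 e4 5c 5c 5c 5c.
Inner input = (K'⊕ipad) ∥ m = 32 8e 36 36 36 36 ∥ 08 ed 88 d0.
Inner hash: sum = 50+142+54+54+54+54+8+237+136+208 = 997 → 03 e5.
Outer input = (K'⊕opad) ∥ inner = 58 e4 5c 5c 5c 5c ∥ 03 e5.
Outer hash (tag): sum = 88+228+92+92+92+92+3+229 = 916 → 03 94.

0394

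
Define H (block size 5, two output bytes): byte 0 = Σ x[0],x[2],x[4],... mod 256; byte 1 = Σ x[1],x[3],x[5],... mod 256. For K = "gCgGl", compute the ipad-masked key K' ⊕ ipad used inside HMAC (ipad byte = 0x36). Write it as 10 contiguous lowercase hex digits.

517551715a

Key "gCgGl" = 67 43 67 47 6c is exactly B = 5 bytes: K' = 67 43 67 47 6c.
XOR each byte with 0x36: 67⊕36=51, 43⊕36=75, 67⊕36=51, 47⊕36=71, 6c⊕36=5a.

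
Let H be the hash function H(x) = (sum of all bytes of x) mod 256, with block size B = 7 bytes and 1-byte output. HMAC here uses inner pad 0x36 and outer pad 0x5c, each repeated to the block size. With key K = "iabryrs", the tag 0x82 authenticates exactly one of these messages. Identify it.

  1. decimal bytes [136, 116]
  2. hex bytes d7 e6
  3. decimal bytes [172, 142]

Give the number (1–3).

Key "iabryrs" = 69 61 62 72 79 72 73 is exactly B = 7 bytes: K' = 69 61 62 72 79 72 73.
K' ⊕ ipad = 5f 57 54 44 4f 44 45; K' ⊕ opad = 35 3d 3e 2e 25 2e 2f.
m1: inner = H(5f 57 54 44 4f 44 45 88 74) = 22; tag = H(35 3d 3e 2e 25 2e 2f 22) = 82 ← matches
m2: inner = H(5f 57 54 44 4f 44 45 d7 e6) = e3; tag = H(35 3d 3e 2e 25 2e 2f e3) = 43
m3: inner = H(5f 57 54 44 4f 44 45 ac 8e) = 60; tag = H(35 3d 3e 2e 25 2e 2f 60) = c0

1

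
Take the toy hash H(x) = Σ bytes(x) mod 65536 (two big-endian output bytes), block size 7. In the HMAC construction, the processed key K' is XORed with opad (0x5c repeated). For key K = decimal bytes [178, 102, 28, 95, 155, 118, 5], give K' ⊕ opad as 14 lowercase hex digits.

Key decimal bytes [178, 102, 28, 95, 155, 118, 5] = b2 66 1c 5f 9b 76 05 is exactly B = 7 bytes: K' = b2 66 1c 5f 9b 76 05.
XOR each byte with 0x5c: b2⊕5c=ee, 66⊕5c=3a, 1c⊕5c=40, 5f⊕5c=03, 9b⊕5c=c7, 76⊕5c=2a, 05⊕5c=59.

ee3a4003c72a59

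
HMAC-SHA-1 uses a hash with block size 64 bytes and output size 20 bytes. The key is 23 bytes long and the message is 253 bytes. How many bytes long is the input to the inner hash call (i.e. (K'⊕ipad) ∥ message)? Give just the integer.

Key is 23 ≤ 64 bytes, zero-padded: |K'| = 64.
Inner input = (K'⊕ipad) ∥ m → 64 + 253 = 317 bytes.

317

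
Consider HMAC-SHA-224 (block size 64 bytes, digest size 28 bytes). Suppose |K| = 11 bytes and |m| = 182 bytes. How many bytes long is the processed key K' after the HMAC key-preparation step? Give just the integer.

Key is 11 ≤ 64 bytes, zero-padded: |K'| = 64.

64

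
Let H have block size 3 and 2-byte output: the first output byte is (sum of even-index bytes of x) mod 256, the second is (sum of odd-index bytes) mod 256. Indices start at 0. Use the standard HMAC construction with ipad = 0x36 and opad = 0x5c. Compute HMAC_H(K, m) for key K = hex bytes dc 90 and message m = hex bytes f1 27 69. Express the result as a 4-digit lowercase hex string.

dc13

Key hex bytes dc 90 is 2 bytes ≤ B = 3; zero-pad to 3 bytes: K' = dc 90 00.
K' ⊕ ipad = ea a6 36.  K' ⊕ opad = 80 cc 5c.
Inner input = (K'⊕ipad) ∥ m = ea a6 36 ∥ f1 27 69.
Inner hash: even-index sum = 327 mod 256 = 71; odd-index sum = 512 mod 256 = 0 → 47 00.
Outer input = (K'⊕opad) ∥ inner = 80 cc 5c ∥ 47 00.
Outer hash (tag): even-index sum = 220 mod 256 = 220; odd-index sum = 275 mod 256 = 19 → dc 13.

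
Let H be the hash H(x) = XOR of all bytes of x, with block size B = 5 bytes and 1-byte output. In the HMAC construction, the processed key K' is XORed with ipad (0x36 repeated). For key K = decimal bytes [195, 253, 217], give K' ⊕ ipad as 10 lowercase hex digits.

Key decimal bytes [195, 253, 217] = c3 fd d9 is 3 bytes ≤ B = 5; zero-pad to 5 bytes: K' = c3 fd d9 00 00.
XOR each byte with 0x36: c3⊕36=f5, fd⊕36=cb, d9⊕36=ef, 00⊕36=36, 00⊕36=36.

f5cbef3636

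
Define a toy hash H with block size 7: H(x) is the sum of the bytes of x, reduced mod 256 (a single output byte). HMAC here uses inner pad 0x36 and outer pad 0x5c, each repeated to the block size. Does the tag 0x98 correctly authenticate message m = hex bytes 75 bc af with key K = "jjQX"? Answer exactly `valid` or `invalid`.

Key "jjQX" = 6a 6a 51 58 is 4 bytes ≤ B = 7; zero-pad to 7 bytes: K' = 6a 6a 51 58 00 00 00.
K' ⊕ ipad = 5c 5c 67 6e 36 36 36; K' ⊕ opad = 36 36 0d 04 5c 5c 5c.
Inner hash: sum = 92+92+103+110+54+54+54+117+188+175 = 1039; mod 256 = 15 → 0f.
Outer hash (recomputed tag): sum = 54+54+13+4+92+92+92+15 = 416; mod 256 = 160 → a0.
Recomputed tag = a0; claimed = 98 → mismatch.

invalid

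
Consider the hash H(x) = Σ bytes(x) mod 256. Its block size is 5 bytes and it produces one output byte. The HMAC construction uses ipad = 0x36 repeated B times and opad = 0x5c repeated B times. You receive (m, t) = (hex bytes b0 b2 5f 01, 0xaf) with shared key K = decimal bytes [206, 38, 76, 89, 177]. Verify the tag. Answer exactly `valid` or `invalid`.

invalid

Key decimal bytes [206, 38, 76, 89, 177] = ce 26 4c 59 b1 is exactly B = 5 bytes: K' = ce 26 4c 59 b1.
K' ⊕ ipad = f8 10 7a 6f 87; K' ⊕ opad = 92 7a 10 05 ed.
Inner hash: sum = 248+16+122+111+135+176+178+95+1 = 1082; mod 256 = 58 → 3a.
Outer hash (recomputed tag): sum = 146+122+16+5+237+58 = 584; mod 256 = 72 → 48.
Recomputed tag = 48; claimed = af → mismatch.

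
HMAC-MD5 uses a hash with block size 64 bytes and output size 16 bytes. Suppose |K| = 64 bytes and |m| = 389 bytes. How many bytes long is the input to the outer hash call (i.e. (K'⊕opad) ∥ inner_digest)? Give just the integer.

80

Key is 64 ≤ 64 bytes, zero-padded: |K'| = 64.
Outer input = (K'⊕opad) ∥ H(inner) → 64 + 16 = 80 bytes.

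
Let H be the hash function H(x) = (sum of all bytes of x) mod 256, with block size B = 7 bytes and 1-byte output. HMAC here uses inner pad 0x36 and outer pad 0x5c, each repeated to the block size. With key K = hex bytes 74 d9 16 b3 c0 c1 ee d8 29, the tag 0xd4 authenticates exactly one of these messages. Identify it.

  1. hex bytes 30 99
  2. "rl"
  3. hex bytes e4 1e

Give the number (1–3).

Key hex bytes 74 d9 16 b3 c0 c1 ee d8 29 is 9 bytes > B = 7, so hash it first: H(key) = 86, then zero-pad to 7 bytes: K' = 86 00 00 00 00 00 00.
K' ⊕ ipad = b0 36 36 36 36 36 36; K' ⊕ opad = da 5c 5c 5c 5c 5c 5c.
m1: inner = H(b0 36 36 36 36 36 36 30 99) = bd; tag = H(da 5c 5c 5c 5c 5c 5c bd) = bf
m2: inner = H(b0 36 36 36 36 36 36 72 6c) = d2; tag = H(da 5c 5c 5c 5c 5c 5c d2) = d4 ← matches
m3: inner = H(b0 36 36 36 36 36 36 e4 1e) = f6; tag = H(da 5c 5c 5c 5c 5c 5c f6) = f8

2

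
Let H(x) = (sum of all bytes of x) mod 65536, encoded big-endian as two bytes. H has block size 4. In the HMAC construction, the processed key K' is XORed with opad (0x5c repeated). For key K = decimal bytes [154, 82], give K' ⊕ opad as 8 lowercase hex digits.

c60e5c5c

Key decimal bytes [154, 82] = 9a 52 is 2 bytes ≤ B = 4; zero-pad to 4 bytes: K' = 9a 52 00 00.
XOR each byte with 0x5c: 9a⊕5c=c6, 52⊕5c=0e, 00⊕5c=5c, 00⊕5c=5c.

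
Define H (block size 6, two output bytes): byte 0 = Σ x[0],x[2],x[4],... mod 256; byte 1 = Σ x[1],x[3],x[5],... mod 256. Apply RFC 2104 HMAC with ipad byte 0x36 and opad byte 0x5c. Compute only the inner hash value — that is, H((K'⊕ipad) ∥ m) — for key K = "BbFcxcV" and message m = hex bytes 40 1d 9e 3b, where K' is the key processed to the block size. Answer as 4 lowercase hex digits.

Key "BbFcxcV" = 42 62 46 63 78 63 56 is 7 bytes > B = 6, so hash it first: H(key) = 56 28, then zero-pad to 6 bytes: K' = 56 28 00 00 00 00.
K' ⊕ ipad = 60 1e 36 36 36 36.
Inner input = 60 1e 36 36 36 36 ∥ 40 1d 9e 3b.
Inner hash: even-index sum = 426 mod 256 = 170; odd-index sum = 226 mod 256 = 226 → aa e2.

aae2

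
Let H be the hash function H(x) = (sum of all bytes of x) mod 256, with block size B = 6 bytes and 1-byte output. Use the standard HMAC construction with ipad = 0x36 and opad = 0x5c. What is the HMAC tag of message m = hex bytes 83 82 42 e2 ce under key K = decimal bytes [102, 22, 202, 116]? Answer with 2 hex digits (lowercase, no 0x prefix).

Key decimal bytes [102, 22, 202, 116] = 66 16 ca 74 is 4 bytes ≤ B = 6; zero-pad to 6 bytes: K' = 66 16 ca 74 00 00.
K' ⊕ ipad = 50 20 fc 42 36 36.  K' ⊕ opad = 3a 4a 96 28 5c 5c.
Inner input = (K'⊕ipad) ∥ m = 50 20 fc 42 36 36 ∥ 83 82 42 e2 ce.
Inner hash: sum = 80+32+252+66+54+54+131+130+66+226+206 = 1297; mod 256 = 17 → 11.
Outer input = (K'⊕opad) ∥ inner = 3a 4a 96 28 5c 5c ∥ 11.
Outer hash (tag): sum = 58+74+150+40+92+92+17 = 523; mod 256 = 11 → 0b.

0b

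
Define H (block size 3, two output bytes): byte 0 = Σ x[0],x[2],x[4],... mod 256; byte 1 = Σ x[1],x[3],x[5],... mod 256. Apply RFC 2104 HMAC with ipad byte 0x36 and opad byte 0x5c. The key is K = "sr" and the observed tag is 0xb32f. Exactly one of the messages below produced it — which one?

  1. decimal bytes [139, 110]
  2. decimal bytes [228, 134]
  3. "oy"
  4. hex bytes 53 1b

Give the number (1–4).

Key "sr" = 73 72 is 2 bytes ≤ B = 3; zero-pad to 3 bytes: K' = 73 72 00.
K' ⊕ ipad = 45 44 36; K' ⊕ opad = 2f 2e 5c.
m1: inner = H(45 44 36 8b 6e) = e9 cf; tag = H(2f 2e 5c e9 cf) = 5a17
m2: inner = H(45 44 36 e4 86) = 01 28; tag = H(2f 2e 5c 01 28) = b32f ← matches
m3: inner = H(45 44 36 6f 79) = f4 b3; tag = H(2f 2e 5c f4 b3) = 3e22
m4: inner = H(45 44 36 53 1b) = 96 97; tag = H(2f 2e 5c 96 97) = 22c4

2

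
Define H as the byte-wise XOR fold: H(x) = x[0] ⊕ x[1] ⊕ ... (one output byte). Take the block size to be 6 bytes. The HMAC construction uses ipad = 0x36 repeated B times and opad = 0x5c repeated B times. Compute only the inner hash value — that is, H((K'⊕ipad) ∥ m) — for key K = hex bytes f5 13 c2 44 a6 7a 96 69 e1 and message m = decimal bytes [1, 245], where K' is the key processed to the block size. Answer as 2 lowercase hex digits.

56

Key hex bytes f5 13 c2 44 a6 7a 96 69 e1 is 9 bytes > B = 6, so hash it first: H(key) = a2, then zero-pad to 6 bytes: K' = a2 00 00 00 00 00.
K' ⊕ ipad = 94 36 36 36 36 36.
Inner input = 94 36 36 36 36 36 ∥ 01 f5.
Inner hash: XOR 94⊕36⊕36⊕36⊕36⊕36⊕01⊕f5 = 56.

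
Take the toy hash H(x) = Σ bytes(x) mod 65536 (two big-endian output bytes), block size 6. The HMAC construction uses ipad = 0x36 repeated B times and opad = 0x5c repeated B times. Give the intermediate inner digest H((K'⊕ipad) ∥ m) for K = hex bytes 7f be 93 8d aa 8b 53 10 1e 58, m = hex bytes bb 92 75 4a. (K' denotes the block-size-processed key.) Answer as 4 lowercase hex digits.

0373

Key hex bytes 7f be 93 8d aa 8b 53 10 1e 58 is 10 bytes > B = 6, so hash it first: H(key) = 04 6b, then zero-pad to 6 bytes: K' = 04 6b 00 00 00 00.
K' ⊕ ipad = 32 5d 36 36 36 36.
Inner input = 32 5d 36 36 36 36 ∥ bb 92 75 4a.
Inner hash: sum = 50+93+54+54+54+54+187+146+117+74 = 883 → 03 73.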